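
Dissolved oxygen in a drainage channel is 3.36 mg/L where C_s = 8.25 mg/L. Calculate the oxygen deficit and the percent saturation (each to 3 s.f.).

D = C_s − C = 8.25 − 3.36 = 4.89 mg/L.
% saturation = 3.36/8.25 × 100 = 40.7 %.

D ≈ 4.89 mg/L; 40.7 % saturation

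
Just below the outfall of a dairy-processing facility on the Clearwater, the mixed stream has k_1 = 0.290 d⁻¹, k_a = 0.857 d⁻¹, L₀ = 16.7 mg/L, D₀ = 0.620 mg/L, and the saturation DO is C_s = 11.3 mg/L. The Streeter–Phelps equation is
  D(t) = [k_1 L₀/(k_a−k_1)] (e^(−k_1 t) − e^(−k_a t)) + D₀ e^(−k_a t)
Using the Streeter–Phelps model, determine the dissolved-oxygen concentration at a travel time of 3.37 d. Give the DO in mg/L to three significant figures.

k_1 L₀/(k_a−k_1) = 0.290×16.7/(0.857−0.290) = 4.843/0.5670 = 8.541 mg/L.
e^(−k_1 t) = e^(−0.290×3.370) = 0.3763; e^(−k_a t) = e^(−0.857×3.370) = 0.05568.
D = 8.541 × (0.3763 − 0.05568) + 0.620 × 0.05568 = 2.739 + 0.03452 = 2.773 mg/L.
DO = C_s − D = 11.3 − 2.773 = 8.527 mg/L.

DO ≈ 8.53 mg/L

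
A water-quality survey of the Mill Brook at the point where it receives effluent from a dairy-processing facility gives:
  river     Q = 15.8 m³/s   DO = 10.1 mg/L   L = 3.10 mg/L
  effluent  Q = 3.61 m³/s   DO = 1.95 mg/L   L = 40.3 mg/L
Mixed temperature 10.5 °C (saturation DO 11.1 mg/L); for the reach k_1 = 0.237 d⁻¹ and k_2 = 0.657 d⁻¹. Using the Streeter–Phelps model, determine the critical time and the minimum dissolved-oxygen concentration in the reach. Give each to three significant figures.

Mixed DO = (15.8×10.1 + 3.61×1.95)/(15.8+3.61) = 166.6/19.41 = 8.584 mg/L.
Mixed L₀ = (15.8×3.10 + 3.61×40.3)/(19.41) = 194.5/19.41 = 10.02 mg/L.
Initial deficit D₀ = C_s − DO₀ = 11.1 − 8.584 = 2.516 mg/L.
t_c = (1/0.4200) ln[(0.657/0.237)(1 − 2.516×0.4200/(0.237×10.02))] = 2.381 × ln(1.539) = 1.026 d.
D_c = (0.237/0.657) × 10.02 × e^(−0.237×1.026) = 0.3607 × 10.02 × 0.7842 = 2.834 mg/L.
Minimum DO = 11.1 − 2.834 = 8.266 mg/L.

t_c ≈ 1.03 d; minimum DO ≈ 8.27 mg/L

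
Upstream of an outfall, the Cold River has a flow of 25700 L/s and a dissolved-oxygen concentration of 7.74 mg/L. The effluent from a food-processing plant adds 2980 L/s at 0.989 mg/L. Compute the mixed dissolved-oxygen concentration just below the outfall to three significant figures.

7.04 mg/L

Flow-weighted mixing: C = (Q_r C_r + Q_w C_w)/(Q_r + Q_w)
= (25700×7.74 + 2980×0.989)/(25700 + 2980) = 201900/28680 = 7.039 mg/L.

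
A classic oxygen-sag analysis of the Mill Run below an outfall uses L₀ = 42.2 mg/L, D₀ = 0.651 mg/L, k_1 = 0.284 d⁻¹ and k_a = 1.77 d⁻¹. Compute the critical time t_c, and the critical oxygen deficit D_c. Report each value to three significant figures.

With k_a/k_1 = 6.232 and 1 − D₀(k_a−k_1)/(k_1 L₀) = 0.9193,
t_c = ln(6.232 × 0.9193) / (1.77 − 0.284) = ln(5.729) / 1.486 = 1.746/1.486 = 1.175 d.
L(t_c) = L₀ e^(−k_1 t_c) = 42.2 × 0.7163 = 30.23 mg/L, and at the critical point k_a D_c = k_1 L, so D_c = (0.284/1.77) × 30.23 = 4.850 mg/L.

t_c ≈ 1.17 d; D_c ≈ 4.85 mg/L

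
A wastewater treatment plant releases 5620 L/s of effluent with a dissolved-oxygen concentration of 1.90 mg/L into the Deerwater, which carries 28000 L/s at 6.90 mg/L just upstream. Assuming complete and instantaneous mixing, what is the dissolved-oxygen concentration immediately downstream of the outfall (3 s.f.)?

6.06 mg/L

Flow-weighted mixing: C = (Q_r C_r + Q_w C_w)/(Q_r + Q_w)
= (28000×6.90 + 5620×1.90)/(28000 + 5620) = 203900/33620 = 6.064 mg/L.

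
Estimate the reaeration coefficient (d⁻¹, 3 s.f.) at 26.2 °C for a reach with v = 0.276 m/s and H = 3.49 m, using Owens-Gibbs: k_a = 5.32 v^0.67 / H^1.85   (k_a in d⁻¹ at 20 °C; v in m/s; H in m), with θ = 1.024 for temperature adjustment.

k_a(20) = 5.32 × 0.276^0.67 / 3.49^1.85 = 5.32 × 0.4221 / 10.10 = 0.2224 d⁻¹.
k_a(26.2) = 0.2224 × 1.024^(26.2−20) = 0.2224 × 1.158 = 0.2576 d⁻¹.

k_a ≈ 0.258 d⁻¹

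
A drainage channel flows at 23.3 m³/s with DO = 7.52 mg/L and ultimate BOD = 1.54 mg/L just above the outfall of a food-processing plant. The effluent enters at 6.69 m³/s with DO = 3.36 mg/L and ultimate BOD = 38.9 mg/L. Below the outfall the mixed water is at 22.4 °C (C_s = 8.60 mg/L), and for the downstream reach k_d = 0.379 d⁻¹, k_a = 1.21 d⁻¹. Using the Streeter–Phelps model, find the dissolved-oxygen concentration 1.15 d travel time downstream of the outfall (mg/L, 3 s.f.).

DO ≈ 6.31 mg/L

Mixed DO = (23.3×7.52 + 6.69×3.36)/(23.3+6.69) = 197.7/29.99 = 6.592 mg/L.
Mixed L₀ = (23.3×1.54 + 6.69×38.9)/(29.99) = 296.1/29.99 = 9.874 mg/L.
Initial deficit D₀ = C_s − DO₀ = 8.60 − 6.592 = 2.008 mg/L.
D(1.15) = [0.379×9.874/(1.21−0.379)](e^(−0.379×1.15) − e^(−1.21×1.15)) + 2.008 e^(−1.21×1.15)
= 4.503 × (0.6467 − 0.2487) + 2.008 × 0.2487 = 2.292 mg/L.
DO = 8.60 − 2.292 = 6.308 mg/L.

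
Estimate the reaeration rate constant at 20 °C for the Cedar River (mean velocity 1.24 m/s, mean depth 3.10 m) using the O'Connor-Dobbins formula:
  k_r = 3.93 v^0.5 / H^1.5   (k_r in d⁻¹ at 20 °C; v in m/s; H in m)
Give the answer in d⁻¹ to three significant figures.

k_r ≈ 0.802 d⁻¹

k_r = 3.93 × 1.24^0.5 / 3.10^1.5 = 3.93 × 1.114 / 5.458 = 0.8018 d⁻¹.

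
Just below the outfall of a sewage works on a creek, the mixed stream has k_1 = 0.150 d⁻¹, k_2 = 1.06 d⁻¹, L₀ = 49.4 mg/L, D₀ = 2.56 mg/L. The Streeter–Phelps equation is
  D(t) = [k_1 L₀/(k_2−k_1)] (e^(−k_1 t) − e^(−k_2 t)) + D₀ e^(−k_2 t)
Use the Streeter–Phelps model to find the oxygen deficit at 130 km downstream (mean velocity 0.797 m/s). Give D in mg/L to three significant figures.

D ≈ 5.38 mg/L

Travel time t = x/v = 130 km / (0.797 m/s) = 130000 m / 0.797 m/s = 163100 s = 1.888 d.
k_1 L₀/(k_2−k_1) = 0.150×49.4/(1.06−0.150) = 7.410/0.9100 = 8.143 mg/L.
e^(−k_1 t) = e^(−0.150×1.888) = 0.7534; e^(−k_2 t) = e^(−1.06×1.888) = 0.1352.
D = 8.143 × (0.7534 − 0.1352) + 2.56 × 0.1352 = 5.034 + 0.3461 = 5.380 mg/L.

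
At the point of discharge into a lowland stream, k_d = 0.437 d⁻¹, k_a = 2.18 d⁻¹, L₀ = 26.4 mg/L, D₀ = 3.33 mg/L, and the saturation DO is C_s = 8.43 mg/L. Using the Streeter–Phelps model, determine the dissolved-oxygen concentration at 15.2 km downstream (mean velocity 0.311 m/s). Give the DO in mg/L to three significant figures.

DO ≈ 4.22 mg/L

Travel time t = x/v = 15.2 km / (0.311 m/s) = 15200 m / 0.311 m/s = 48870 s = 0.5657 d.
k_d L₀/(k_a−k_d) = 0.437×26.4/(2.18−0.437) = 11.54/1.743 = 6.619 mg/L.
e^(−k_d t) = e^(−0.437×0.5657) = 0.7810; e^(−k_a t) = e^(−2.18×0.5657) = 0.2914.
D = 6.619 × (0.7810 − 0.2914) + 3.33 × 0.2914 = 3.241 + 0.9702 = 4.211 mg/L.
DO = C_s − D = 8.43 − 4.211 = 4.219 mg/L.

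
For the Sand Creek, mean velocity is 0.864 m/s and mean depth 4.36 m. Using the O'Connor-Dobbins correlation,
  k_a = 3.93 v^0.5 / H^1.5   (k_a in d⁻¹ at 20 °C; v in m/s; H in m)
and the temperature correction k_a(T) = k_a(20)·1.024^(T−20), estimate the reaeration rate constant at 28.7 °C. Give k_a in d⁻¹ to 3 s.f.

k_a(20) = 3.93 × 0.864^0.5 / 4.36^1.5 = 3.93 × 0.9295 / 9.104 = 0.4013 d⁻¹.
k_a(28.7) = 0.4013 × 1.024^(28.7−20) = 0.4013 × 1.229 = 0.4932 d⁻¹.

k_a ≈ 0.493 d⁻¹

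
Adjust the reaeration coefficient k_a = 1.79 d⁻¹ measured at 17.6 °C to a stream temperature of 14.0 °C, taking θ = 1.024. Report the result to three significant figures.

k_a ≈ 1.64 d⁻¹

k_a(T₂) = k_a(T₁) · θ^(T₂−T₁) = 1.79 × 1.024^(14.0−17.6)
= 1.79 × 1.024^-3.60 = 1.79 × 0.9182 = 1.644 d⁻¹.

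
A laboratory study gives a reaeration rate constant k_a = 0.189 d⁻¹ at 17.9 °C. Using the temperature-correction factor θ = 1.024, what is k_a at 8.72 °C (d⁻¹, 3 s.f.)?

k_a ≈ 0.152 d⁻¹

k_a(T₂) = k_a(T₁) · θ^(T₂−T₁) = 0.189 × 1.024^(8.72−17.9)
= 0.189 × 1.024^-9.18 = 0.189 × 0.8044 = 0.1520 d⁻¹.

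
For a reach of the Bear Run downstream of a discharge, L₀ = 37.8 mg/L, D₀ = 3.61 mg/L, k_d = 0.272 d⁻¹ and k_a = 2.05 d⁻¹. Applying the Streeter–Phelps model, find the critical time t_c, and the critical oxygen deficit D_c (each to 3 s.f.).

t_c = [1/(k_a−k_d)] ln[(k_a/k_d)(1 − D₀(k_a−k_d)/(k_d L₀))]
= [1/(2.05−0.272)] ln[(2.05/0.272)(1 − 3.61×1.778/(0.272×37.8))]
= (1/1.778) ln[7.537 × 0.3757] = 0.5624 × ln(2.832) = 0.5624 × 1.041 = 0.5854 d.
D_c = (k_d/k_a) L₀ e^(−k_d t_c) = (0.272/2.05) × 37.8 × e^(−0.272×0.5854) = 0.1327 × 37.8 × 0.8528 = 4.277 mg/L.

t_c ≈ 0.585 d; D_c ≈ 4.28 mg/L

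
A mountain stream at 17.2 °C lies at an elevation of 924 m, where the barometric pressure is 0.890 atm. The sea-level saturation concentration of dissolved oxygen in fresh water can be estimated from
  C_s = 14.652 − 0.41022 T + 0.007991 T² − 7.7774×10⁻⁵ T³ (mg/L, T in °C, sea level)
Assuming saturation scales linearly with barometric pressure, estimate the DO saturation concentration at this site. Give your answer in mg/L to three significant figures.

At sea level: C_s = 14.652 − 0.41022×17.2 + 0.007991×17.2² − 7.7774×10⁻⁵×17.2³ = 9.565 mg/L.
Pressure correction: C_s' = 9.565 × 0.890 = 8.512 mg/L.

C_s ≈ 8.51 mg/L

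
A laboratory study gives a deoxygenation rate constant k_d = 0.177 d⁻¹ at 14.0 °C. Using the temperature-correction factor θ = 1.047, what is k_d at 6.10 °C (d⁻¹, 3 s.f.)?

k_d(T₂) = k_d(T₁) · θ^(T₂−T₁) = 0.177 × 1.047^(6.10−14.0)
= 0.177 × 1.047^-7.90 = 0.177 × 0.6957 = 0.1231 d⁻¹.

k_d ≈ 0.123 d⁻¹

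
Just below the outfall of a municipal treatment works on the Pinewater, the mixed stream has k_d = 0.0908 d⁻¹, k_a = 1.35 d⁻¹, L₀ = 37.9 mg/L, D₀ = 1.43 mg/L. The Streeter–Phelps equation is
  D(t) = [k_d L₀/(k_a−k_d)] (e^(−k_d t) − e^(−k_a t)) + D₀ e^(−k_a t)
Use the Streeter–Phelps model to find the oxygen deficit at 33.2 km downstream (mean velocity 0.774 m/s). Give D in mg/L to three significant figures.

Travel time t = x/v = 33.2 km / (0.774 m/s) = 33200 m / 0.774 m/s = 42890 s = 0.4965 d.
k_d L₀/(k_a−k_d) = 0.0908×37.9/(1.35−0.0908) = 3.441/1.259 = 2.733 mg/L.
e^(−k_d t) = e^(−0.0908×0.4965) = 0.9559; e^(−k_a t) = e^(−1.35×0.4965) = 0.5116.
D = 2.733 × (0.9559 − 0.5116) + 1.43 × 0.5116 = 1.214 + 0.7316 = 1.946 mg/L.

D ≈ 1.95 mg/L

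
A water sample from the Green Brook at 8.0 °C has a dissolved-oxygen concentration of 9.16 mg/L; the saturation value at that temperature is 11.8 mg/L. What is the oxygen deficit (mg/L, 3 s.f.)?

D ≈ 2.64 mg/L

D = C_s − C = 11.8 − 9.16 = 2.64 mg/L.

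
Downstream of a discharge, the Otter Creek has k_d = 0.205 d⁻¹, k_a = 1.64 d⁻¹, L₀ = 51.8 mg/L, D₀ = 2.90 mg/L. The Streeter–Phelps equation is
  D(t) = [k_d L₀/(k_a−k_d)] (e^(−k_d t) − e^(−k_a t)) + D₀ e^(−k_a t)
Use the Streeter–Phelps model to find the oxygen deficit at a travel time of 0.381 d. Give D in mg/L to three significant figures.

D ≈ 4.43 mg/L

k_d L₀/(k_a−k_d) = 0.205×51.8/(1.64−0.205) = 10.62/1.435 = 7.400 mg/L.
e^(−k_d t) = e^(−0.205×0.3810) = 0.9249; e^(−k_a t) = e^(−1.64×0.3810) = 0.5353.
D = 7.400 × (0.9249 − 0.5353) + 2.90 × 0.5353 = 2.882 + 1.553 = 4.435 mg/L.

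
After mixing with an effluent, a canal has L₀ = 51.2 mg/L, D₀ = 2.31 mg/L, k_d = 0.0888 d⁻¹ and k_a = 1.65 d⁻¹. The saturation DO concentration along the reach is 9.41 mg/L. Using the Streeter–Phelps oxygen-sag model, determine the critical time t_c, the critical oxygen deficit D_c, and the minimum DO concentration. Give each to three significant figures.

At the critical point dD/dt = 0, so k_d L₀ e^(−k_d t) = k_a D. Substituting D(t) from the Streeter–Phelps equation and solving for t gives
t_c = ln[(k_a/k_d)(1 − D₀(k_a−k_d)/(k_d L₀))] / (k_a−k_d).
Here k_a−k_d = 1.561 d⁻¹ and 1 − D₀(k_a−k_d)/(k_d L₀) = 1 − 2.31×1.561/(0.0888×51.2) = 0.2068, so
t_c = ln(18.58 × 0.2068) / 1.561 = 1.346 / 1.561 = 0.8622 d.
D_c = (k_d/k_a) L₀ e^(−k_d t_c) = (0.0888/1.65) × 51.2 × e^(−0.0888×0.8622) = 0.05382 × 51.2 × 0.9263 = 2.552 mg/L.
Minimum DO = C_s − D_c = 9.41 − 2.552 = 6.858 mg/L.

t_c ≈ 0.862 d; D_c ≈ 2.55 mg/L; min DO ≈ 6.86 mg/L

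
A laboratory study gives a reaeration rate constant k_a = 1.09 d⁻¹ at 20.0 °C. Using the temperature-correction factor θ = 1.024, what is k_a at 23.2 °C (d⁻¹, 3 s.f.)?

k_a(T₂) = k_a(T₁) · θ^(T₂−T₁) = 1.09 × 1.024^(23.2−20.0)
= 1.09 × 1.024^3.20 = 1.09 × 1.079 = 1.176 d⁻¹.

k_a ≈ 1.18 d⁻¹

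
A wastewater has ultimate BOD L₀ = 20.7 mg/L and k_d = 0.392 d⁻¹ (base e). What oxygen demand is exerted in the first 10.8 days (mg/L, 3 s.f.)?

y ≈ 20.4 mg/L

y_t = L₀(1 − e^(−k_d t)) = 20.7 × (1 − e^(−0.392×10.8))
= 20.7 × (1 − 0.01450) = 20.7 × 0.9855 = 20.40 mg/L.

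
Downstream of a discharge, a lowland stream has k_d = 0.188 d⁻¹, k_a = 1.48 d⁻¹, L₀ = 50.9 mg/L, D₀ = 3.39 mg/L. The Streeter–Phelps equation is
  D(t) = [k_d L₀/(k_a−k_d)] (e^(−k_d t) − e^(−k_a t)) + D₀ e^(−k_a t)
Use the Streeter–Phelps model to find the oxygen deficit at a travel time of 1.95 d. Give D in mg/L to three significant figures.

k_d L₀/(k_a−k_d) = 0.188×50.9/(1.48−0.188) = 9.569/1.292 = 7.407 mg/L.
e^(−k_d t) = e^(−0.188×1.950) = 0.6931; e^(−k_a t) = e^(−1.48×1.950) = 0.05580.
D = 7.407 × (0.6931 − 0.05580) + 3.39 × 0.05580 = 4.720 + 0.1892 = 4.909 mg/L.

D ≈ 4.91 mg/L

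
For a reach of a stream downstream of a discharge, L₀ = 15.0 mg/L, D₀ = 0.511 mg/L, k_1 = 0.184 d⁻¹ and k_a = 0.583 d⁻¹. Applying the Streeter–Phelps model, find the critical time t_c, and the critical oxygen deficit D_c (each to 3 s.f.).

t_c ≈ 2.70 d; D_c ≈ 2.88 mg/L

With k_a/k_1 = 3.168 and 1 − D₀(k_a−k_1)/(k_1 L₀) = 0.9261,
t_c = ln(3.168 × 0.9261) / (0.583 − 0.184) = ln(2.934) / 0.3990 = 1.077/0.3990 = 2.698 d.
D_c = (k_1/k_a) L₀ e^(−k_1 t_c) = (0.184/0.583) × 15.0 × e^(−0.184×2.698) = 0.3156 × 15.0 × 0.6087 = 2.882 mg/L.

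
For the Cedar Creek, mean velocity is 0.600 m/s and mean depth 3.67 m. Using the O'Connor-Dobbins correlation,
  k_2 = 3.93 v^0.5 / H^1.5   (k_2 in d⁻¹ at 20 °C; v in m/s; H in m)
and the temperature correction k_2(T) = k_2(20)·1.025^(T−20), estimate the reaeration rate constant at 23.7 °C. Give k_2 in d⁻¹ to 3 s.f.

k_2(20) = 3.93 × 0.600^0.5 / 3.67^1.5 = 3.93 × 0.7746 / 7.031 = 0.4330 d⁻¹.
k_2(23.7) = 0.4330 × 1.025^(23.7−20) = 0.4330 × 1.096 = 0.4744 d⁻¹.

k_2 ≈ 0.474 d⁻¹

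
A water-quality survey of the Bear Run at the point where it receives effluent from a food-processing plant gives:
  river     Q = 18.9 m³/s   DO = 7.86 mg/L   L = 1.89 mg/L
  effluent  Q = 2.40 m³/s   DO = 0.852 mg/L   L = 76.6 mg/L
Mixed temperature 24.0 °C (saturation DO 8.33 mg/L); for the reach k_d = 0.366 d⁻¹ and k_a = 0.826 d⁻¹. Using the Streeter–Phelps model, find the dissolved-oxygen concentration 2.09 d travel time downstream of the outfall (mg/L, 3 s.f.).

DO ≈ 5.75 mg/L

Mixed DO = (18.9×7.86 + 2.40×0.852)/(18.9+2.40) = 150.6/21.30 = 7.070 mg/L.
Mixed L₀ = (18.9×1.89 + 2.40×76.6)/(21.30) = 219.6/21.30 = 10.31 mg/L.
Initial deficit D₀ = C_s − DO₀ = 8.33 − 7.070 = 1.260 mg/L.
D(2.09) = [0.366×10.31/(0.826−0.366)](e^(−0.366×2.09) − e^(−0.826×2.09)) + 1.260 e^(−0.826×2.09)
= 8.202 × (0.4654 − 0.1779) + 1.260 × 0.1779 = 2.581 mg/L.
DO = 8.33 − 2.581 = 5.749 mg/L.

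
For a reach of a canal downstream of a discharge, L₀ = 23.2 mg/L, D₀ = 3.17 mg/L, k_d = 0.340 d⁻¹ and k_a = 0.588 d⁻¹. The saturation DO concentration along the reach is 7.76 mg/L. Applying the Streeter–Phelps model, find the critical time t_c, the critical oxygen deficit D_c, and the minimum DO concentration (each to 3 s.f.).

t_c ≈ 1.79 d; D_c ≈ 7.31 mg/L; min DO ≈ 0.449 mg/L

At the critical point dD/dt = 0, so k_d L₀ e^(−k_d t) = k_a D. Substituting D(t) from the Streeter–Phelps equation and solving for t gives
t_c = ln[(k_a/k_d)(1 − D₀(k_a−k_d)/(k_d L₀))] / (k_a−k_d).
Here k_a−k_d = 0.2480 d⁻¹ and 1 − D₀(k_a−k_d)/(k_d L₀) = 1 − 3.17×0.2480/(0.340×23.2) = 0.9003, so
t_c = ln(1.729 × 0.9003) / 0.2480 = 0.4428 / 0.2480 = 1.785 d.
L(t_c) = L₀ e^(−k_d t_c) = 23.2 × 0.5450 = 12.64 mg/L, and at the critical point k_a D_c = k_d L, so D_c = (0.340/0.588) × 12.64 = 7.311 mg/L.
Minimum DO = C_s − D_c = 7.76 − 7.311 = 0.4495 mg/L.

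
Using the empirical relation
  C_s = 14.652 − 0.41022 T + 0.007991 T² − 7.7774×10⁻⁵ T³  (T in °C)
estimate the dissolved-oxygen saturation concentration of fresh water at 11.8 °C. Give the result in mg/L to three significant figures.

C_s = 14.652 − 0.41022×11.8 + 0.007991×11.8² − 7.7774×10⁻⁵×11.8³ = 10.80 mg/L.

C_s ≈ 10.8 mg/L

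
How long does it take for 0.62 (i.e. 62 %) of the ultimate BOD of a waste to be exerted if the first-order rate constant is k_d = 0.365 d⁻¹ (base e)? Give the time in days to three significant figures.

y/L₀ = 1 − e^(−k_d t) = 0.62 ⇒ e^(−k_d t) = 0.380
t = −ln(0.380) / 0.365 = 0.9676 / 0.365 = 2.651 d.

t ≈ 2.65 d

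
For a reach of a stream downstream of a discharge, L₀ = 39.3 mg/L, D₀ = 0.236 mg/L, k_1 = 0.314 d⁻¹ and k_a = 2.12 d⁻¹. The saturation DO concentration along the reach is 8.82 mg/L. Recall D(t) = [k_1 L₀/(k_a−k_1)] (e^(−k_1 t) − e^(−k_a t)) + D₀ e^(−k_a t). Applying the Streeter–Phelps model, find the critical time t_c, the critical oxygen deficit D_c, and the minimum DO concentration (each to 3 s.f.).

t_c ≈ 1.04 d; D_c ≈ 4.20 mg/L; min DO ≈ 4.62 mg/L

t_c = [1/(k_a−k_1)] ln[(k_a/k_1)(1 − D₀(k_a−k_1)/(k_1 L₀))]
= [1/(2.12−0.314)] ln[(2.12/0.314)(1 − 0.236×1.806/(0.314×39.3))]
= (1/1.806) ln[6.752 × 0.9655] = 0.5537 × ln(6.518) = 0.5537 × 1.875 = 1.038 d.
L(t_c) = L₀ e^(−k_1 t_c) = 39.3 × 0.7219 = 28.37 mg/L, and at the critical point k_a D_c = k_1 L, so D_c = (0.314/2.12) × 28.37 = 4.202 mg/L.
Minimum DO = C_s − D_c = 8.82 − 4.202 = 4.618 mg/L.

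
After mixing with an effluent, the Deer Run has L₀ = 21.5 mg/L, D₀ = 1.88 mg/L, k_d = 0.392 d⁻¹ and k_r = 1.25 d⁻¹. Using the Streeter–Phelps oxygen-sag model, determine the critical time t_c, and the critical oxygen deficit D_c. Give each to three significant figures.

At the critical point dD/dt = 0, so k_d L₀ e^(−k_d t) = k_r D. Substituting D(t) from the Streeter–Phelps equation and solving for t gives
t_c = ln[(k_r/k_d)(1 − D₀(k_r−k_d)/(k_d L₀))] / (k_r−k_d).
Here k_r−k_d = 0.8580 d⁻¹ and 1 − D₀(k_r−k_d)/(k_d L₀) = 1 − 1.88×0.8580/(0.392×21.5) = 0.8086, so
t_c = ln(3.189 × 0.8086) / 0.8580 = 0.9472 / 0.8580 = 1.104 d.
D_c = (k_d/k_r) L₀ e^(−k_d t_c) = (0.392/1.25) × 21.5 × e^(−0.392×1.104) = 0.3136 × 21.5 × 0.6487 = 4.374 mg/L.

t_c ≈ 1.10 d; D_c ≈ 4.37 mg/L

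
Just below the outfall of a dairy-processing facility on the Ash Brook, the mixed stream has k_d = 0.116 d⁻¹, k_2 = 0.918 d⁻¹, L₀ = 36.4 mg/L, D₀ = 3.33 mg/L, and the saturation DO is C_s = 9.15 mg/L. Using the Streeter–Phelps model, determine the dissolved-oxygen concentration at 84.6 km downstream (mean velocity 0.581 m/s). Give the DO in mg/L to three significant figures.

Travel time t = x/v = 84.6 km / (0.581 m/s) = 84600 m / 0.581 m/s = 145600 s = 1.685 d.
k_d L₀/(k_2−k_d) = 0.116×36.4/(0.918−0.116) = 4.222/0.8020 = 5.265 mg/L.
e^(−k_d t) = e^(−0.116×1.685) = 0.8224; e^(−k_2 t) = e^(−0.918×1.685) = 0.2129.
D = 5.265 × (0.8224 − 0.2129) + 3.33 × 0.2129 = 3.209 + 0.7088 = 3.918 mg/L.
DO = C_s − D = 9.15 − 3.918 = 5.232 mg/L.

DO ≈ 5.23 mg/L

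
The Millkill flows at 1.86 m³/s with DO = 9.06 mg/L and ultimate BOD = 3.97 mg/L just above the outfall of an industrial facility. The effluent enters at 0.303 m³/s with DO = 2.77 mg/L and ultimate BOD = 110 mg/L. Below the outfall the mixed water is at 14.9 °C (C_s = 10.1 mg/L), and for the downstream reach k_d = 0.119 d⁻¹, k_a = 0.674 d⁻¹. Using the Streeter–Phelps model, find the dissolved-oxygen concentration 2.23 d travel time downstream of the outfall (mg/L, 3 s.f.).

Mixed DO = (1.86×9.06 + 0.303×2.77)/(1.86+0.303) = 17.69/2.163 = 8.179 mg/L.
Mixed L₀ = (1.86×3.97 + 0.303×110)/(2.163) = 40.71/2.163 = 18.82 mg/L.
Initial deficit D₀ = C_s − DO₀ = 10.1 − 8.179 = 1.921 mg/L.
D(2.23) = [0.119×18.82/(0.674−0.119)](e^(−0.119×2.23) − e^(−0.674×2.23)) + 1.921 e^(−0.674×2.23)
= 4.036 × (0.7669 − 0.2225) + 1.921 × 0.2225 = 2.625 mg/L.
DO = 10.1 − 2.625 = 7.475 mg/L.

DO ≈ 7.48 mg/L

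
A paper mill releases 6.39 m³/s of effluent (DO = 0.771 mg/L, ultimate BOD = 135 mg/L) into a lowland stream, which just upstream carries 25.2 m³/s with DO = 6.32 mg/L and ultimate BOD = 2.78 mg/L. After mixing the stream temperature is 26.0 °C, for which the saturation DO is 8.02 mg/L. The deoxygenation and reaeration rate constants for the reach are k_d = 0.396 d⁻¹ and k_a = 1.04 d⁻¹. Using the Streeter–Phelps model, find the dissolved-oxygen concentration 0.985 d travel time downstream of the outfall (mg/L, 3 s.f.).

Mixed DO = (25.2×6.32 + 6.39×0.771)/(25.2+6.39) = 164.2/31.59 = 5.198 mg/L.
Mixed L₀ = (25.2×2.78 + 6.39×135)/(31.59) = 932.7/31.59 = 29.53 mg/L.
Initial deficit D₀ = C_s − DO₀ = 8.02 − 5.198 = 2.822 mg/L.
D(0.985) = [0.396×29.53/(1.04−0.396)](e^(−0.396×0.985) − e^(−1.04×0.985)) + 2.822 e^(−1.04×0.985)
= 18.16 × (0.6770 − 0.3590) + 2.822 × 0.3590 = 6.787 mg/L.
DO = 8.02 − 6.787 = 1.233 mg/L.

DO ≈ 1.23 mg/L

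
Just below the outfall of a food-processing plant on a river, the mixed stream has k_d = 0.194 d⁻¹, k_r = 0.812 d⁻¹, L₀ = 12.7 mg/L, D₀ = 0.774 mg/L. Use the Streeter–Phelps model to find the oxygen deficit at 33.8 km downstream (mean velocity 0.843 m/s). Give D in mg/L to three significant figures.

Travel time t = x/v = 33.8 km / (0.843 m/s) = 33800 m / 0.843 m/s = 40090 s = 0.4641 d.
k_d L₀/(k_r−k_d) = 0.194×12.7/(0.812−0.194) = 2.464/0.6180 = 3.987 mg/L.
e^(−k_d t) = e^(−0.194×0.4641) = 0.9139; e^(−k_r t) = e^(−0.812×0.4641) = 0.6860.
D = 3.987 × (0.9139 − 0.6860) + 0.774 × 0.6860 = 0.9084 + 0.5310 = 1.439 mg/L.

D ≈ 1.44 mg/L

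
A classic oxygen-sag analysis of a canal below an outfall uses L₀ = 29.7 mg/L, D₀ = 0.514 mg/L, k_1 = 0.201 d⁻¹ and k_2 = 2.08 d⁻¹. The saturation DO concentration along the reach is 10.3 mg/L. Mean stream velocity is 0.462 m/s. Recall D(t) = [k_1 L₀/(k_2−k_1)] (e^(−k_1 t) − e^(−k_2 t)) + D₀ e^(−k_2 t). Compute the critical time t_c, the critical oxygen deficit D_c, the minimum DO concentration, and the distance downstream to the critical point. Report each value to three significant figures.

t_c ≈ 1.15 d; D_c ≈ 2.28 mg/L; min DO ≈ 8.02 mg/L; x_c ≈ 45.9 km

With k_2/k_1 = 10.35 and 1 − D₀(k_2−k_1)/(k_1 L₀) = 0.8382,
t_c = ln(10.35 × 0.8382) / (2.08 − 0.201) = ln(8.674) / 1.879 = 2.160/1.879 = 1.150 d.
D_c = (k_1/k_2) L₀ e^(−k_1 t_c) = (0.201/2.08) × 29.7 × e^(−0.201×1.150) = 0.09663 × 29.7 × 0.7937 = 2.278 mg/L.
Minimum DO = C_s − D_c = 10.3 − 2.278 = 8.022 mg/L.
x_c = v t_c = 0.462 m/s × 1.150 d × 86400 s/d = 45890 m ≈ 45.9 km.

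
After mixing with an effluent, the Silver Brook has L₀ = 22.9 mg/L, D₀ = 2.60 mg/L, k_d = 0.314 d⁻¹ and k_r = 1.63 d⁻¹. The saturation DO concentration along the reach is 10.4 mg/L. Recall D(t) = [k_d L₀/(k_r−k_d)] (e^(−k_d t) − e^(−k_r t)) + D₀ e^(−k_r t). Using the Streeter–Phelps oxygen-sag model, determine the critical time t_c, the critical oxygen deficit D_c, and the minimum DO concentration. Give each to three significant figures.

t_c ≈ 0.761 d; D_c ≈ 3.47 mg/L; min DO ≈ 6.93 mg/L

t_c = [1/(k_r−k_d)] ln[(k_r/k_d)(1 − D₀(k_r−k_d)/(k_d L₀))]
= [1/(1.63−0.314)] ln[(1.63/0.314)(1 − 2.60×1.316/(0.314×22.9))]
= (1/1.316) ln[5.191 × 0.5242] = 0.7599 × ln(2.721) = 0.7599 × 1.001 = 0.7606 d.
D_c = (k_d/k_r) L₀ e^(−k_d t_c) = (0.314/1.63) × 22.9 × e^(−0.314×0.7606) = 0.1926 × 22.9 × 0.7875 = 3.474 mg/L.
Minimum DO = C_s − D_c = 10.4 − 3.474 = 6.926 mg/L.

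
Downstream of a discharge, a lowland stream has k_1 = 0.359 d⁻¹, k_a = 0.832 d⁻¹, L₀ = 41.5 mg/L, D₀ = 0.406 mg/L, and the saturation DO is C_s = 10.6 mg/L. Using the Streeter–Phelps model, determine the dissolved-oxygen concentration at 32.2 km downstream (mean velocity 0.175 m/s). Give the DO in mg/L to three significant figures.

DO ≈ 1.22 mg/L

Travel time t = x/v = 32.2 km / (0.175 m/s) = 32200 m / 0.175 m/s = 184000 s = 2.130 d.
k_1 L₀/(k_a−k_1) = 0.359×41.5/(0.832−0.359) = 14.90/0.4730 = 31.50 mg/L.
e^(−k_1 t) = e^(−0.359×2.130) = 0.4655; e^(−k_a t) = e^(−0.832×2.130) = 0.1700.
D = 31.50 × (0.4655 − 0.1700) + 0.406 × 0.1700 = 9.309 + 0.06903 = 9.378 mg/L.
DO = C_s − D = 10.6 − 9.378 = 1.222 mg/L.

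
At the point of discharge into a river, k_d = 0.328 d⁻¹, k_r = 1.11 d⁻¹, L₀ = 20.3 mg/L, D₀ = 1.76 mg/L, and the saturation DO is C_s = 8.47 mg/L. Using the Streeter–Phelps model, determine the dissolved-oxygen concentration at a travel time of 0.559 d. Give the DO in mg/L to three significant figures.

DO ≈ 5.01 mg/L

k_d L₀/(k_r−k_d) = 0.328×20.3/(1.11−0.328) = 6.658/0.7820 = 8.515 mg/L.
e^(−k_d t) = e^(−0.328×0.5590) = 0.8325; e^(−k_r t) = e^(−1.11×0.5590) = 0.5377.
D = 8.515 × (0.8325 − 0.5377) + 1.76 × 0.5377 = 2.510 + 0.9463 = 3.456 mg/L.
DO = C_s − D = 8.47 − 3.456 = 5.014 mg/L.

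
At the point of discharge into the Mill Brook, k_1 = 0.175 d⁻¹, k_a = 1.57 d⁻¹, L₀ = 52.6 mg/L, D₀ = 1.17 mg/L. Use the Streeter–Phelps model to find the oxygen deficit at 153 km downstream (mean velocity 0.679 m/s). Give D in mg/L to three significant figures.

Travel time t = x/v = 153 km / (0.679 m/s) = 153000 m / 0.679 m/s = 225300 s = 2.608 d.
k_1 L₀/(k_a−k_1) = 0.175×52.6/(1.57−0.175) = 9.205/1.395 = 6.599 mg/L.
e^(−k_1 t) = e^(−0.175×2.608) = 0.6336; e^(−k_a t) = e^(−1.57×2.608) = 0.01666.
D = 6.599 × (0.6336 − 0.01666) + 1.17 × 0.01666 = 4.071 + 0.01950 = 4.090 mg/L.

D ≈ 4.09 mg/L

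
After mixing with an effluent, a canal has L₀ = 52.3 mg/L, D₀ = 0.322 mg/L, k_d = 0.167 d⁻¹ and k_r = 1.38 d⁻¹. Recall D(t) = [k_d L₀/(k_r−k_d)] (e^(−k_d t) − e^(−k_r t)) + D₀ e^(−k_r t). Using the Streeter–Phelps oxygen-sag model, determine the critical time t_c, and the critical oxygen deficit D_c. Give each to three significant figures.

t_c ≈ 1.70 d; D_c ≈ 4.76 mg/L

With k_r/k_d = 8.263 and 1 − D₀(k_r−k_d)/(k_d L₀) = 0.9553,
t_c = ln(8.263 × 0.9553) / (1.38 − 0.167) = ln(7.894) / 1.213 = 2.066/1.213 = 1.703 d.
D_c = (k_d/k_r) L₀ e^(−k_d t_c) = (0.167/1.38) × 52.3 × e^(−0.167×1.703) = 0.1210 × 52.3 × 0.7524 = 4.762 mg/L.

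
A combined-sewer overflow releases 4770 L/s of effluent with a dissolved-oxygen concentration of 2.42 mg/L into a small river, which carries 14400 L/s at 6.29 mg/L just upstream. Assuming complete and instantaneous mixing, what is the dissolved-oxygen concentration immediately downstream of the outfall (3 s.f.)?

5.33 mg/L

Flow-weighted mixing: C = (Q_r C_r + Q_w C_w)/(Q_r + Q_w)
= (14400×6.29 + 4770×2.42)/(14400 + 4770) = 102100/19170 = 5.327 mg/L.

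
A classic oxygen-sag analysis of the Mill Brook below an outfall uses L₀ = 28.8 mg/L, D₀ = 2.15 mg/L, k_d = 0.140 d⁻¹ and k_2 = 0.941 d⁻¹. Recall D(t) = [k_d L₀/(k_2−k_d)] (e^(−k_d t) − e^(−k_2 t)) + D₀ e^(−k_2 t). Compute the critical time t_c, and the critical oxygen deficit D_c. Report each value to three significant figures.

With k_2/k_d = 6.721 and 1 − D₀(k_2−k_d)/(k_d L₀) = 0.5729,
t_c = ln(6.721 × 0.5729) / (0.941 − 0.140) = ln(3.851) / 0.8010 = 1.348/0.8010 = 1.683 d.
L(t_c) = L₀ e^(−k_d t_c) = 28.8 × 0.7901 = 22.75 mg/L, and at the critical point k_2 D_c = k_d L, so D_c = (0.140/0.941) × 22.75 = 3.385 mg/L.

t_c ≈ 1.68 d; D_c ≈ 3.39 mg/L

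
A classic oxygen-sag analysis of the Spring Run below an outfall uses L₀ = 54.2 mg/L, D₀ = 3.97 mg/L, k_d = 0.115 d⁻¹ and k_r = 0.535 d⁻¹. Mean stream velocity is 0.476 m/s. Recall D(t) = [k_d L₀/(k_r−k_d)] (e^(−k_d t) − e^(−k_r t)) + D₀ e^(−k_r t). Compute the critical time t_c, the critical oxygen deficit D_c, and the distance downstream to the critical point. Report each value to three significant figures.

t_c ≈ 2.92 d; D_c ≈ 8.33 mg/L; x_c ≈ 120 km

At the critical point dD/dt = 0, so k_d L₀ e^(−k_d t) = k_r D. Substituting D(t) from the Streeter–Phelps equation and solving for t gives
t_c = ln[(k_r/k_d)(1 − D₀(k_r−k_d)/(k_d L₀))] / (k_r−k_d).
Here k_r−k_d = 0.4200 d⁻¹ and 1 − D₀(k_r−k_d)/(k_d L₀) = 1 − 3.97×0.4200/(0.115×54.2) = 0.7325, so
t_c = ln(4.652 × 0.7325) / 0.4200 = 1.226 / 0.4200 = 2.919 d.
L(t_c) = L₀ e^(−k_d t_c) = 54.2 × 0.7148 = 38.74 mg/L, and at the critical point k_r D_c = k_d L, so D_c = (0.115/0.535) × 38.74 = 8.328 mg/L.
x_c = v t_c = 0.476 m/s × 2.919 d × 86400 s/d = 120100 m ≈ 120 km.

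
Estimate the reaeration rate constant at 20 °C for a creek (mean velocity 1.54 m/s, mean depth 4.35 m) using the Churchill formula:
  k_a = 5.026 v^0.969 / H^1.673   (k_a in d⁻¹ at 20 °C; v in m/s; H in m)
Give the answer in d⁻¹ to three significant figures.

k_a ≈ 0.653 d⁻¹

k_a = 5.026 × 1.54^0.969 / 4.35^1.673 = 5.026 × 1.520 / 11.70 = 0.6527 d⁻¹.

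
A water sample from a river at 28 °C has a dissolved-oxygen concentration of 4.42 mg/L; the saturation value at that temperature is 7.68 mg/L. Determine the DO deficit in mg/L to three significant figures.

D = C_s − C = 7.68 − 4.42 = 3.26 mg/L.

D ≈ 3.26 mg/L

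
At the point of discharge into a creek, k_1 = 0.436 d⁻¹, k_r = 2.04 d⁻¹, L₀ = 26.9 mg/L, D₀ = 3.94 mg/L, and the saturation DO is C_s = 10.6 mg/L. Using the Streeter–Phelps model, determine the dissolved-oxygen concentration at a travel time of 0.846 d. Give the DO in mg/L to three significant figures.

k_1 L₀/(k_r−k_1) = 0.436×26.9/(2.04−0.436) = 11.73/1.604 = 7.312 mg/L.
e^(−k_1 t) = e^(−0.436×0.8460) = 0.6915; e^(−k_r t) = e^(−2.04×0.8460) = 0.1780.
D = 7.312 × (0.6915 − 0.1780) + 3.94 × 0.1780 = 3.755 + 0.7014 = 4.456 mg/L.
DO = C_s − D = 10.6 − 4.456 = 6.144 mg/L.

DO ≈ 6.14 mg/L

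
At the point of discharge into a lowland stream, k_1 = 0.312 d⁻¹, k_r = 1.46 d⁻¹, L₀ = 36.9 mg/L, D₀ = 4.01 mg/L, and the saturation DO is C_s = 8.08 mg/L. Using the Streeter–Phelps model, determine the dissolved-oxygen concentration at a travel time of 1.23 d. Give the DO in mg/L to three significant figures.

DO ≈ 2.25 mg/L

k_1 L₀/(k_r−k_1) = 0.312×36.9/(1.46−0.312) = 11.51/1.148 = 10.03 mg/L.
e^(−k_1 t) = e^(−0.312×1.230) = 0.6813; e^(−k_r t) = e^(−1.46×1.230) = 0.1660.
D = 10.03 × (0.6813 − 0.1660) + 4.01 × 0.1660 = 5.168 + 0.6656 = 5.833 mg/L.
DO = C_s − D = 8.08 − 5.833 = 2.247 mg/L.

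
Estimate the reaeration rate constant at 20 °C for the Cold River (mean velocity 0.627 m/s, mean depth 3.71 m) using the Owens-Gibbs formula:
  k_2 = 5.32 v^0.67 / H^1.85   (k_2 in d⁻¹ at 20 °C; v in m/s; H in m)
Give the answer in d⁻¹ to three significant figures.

k_2 ≈ 0.344 d⁻¹

k_2 = 5.32 × 0.627^0.67 / 3.71^1.85 = 5.32 × 0.7314 / 11.31 = 0.3441 d⁻¹.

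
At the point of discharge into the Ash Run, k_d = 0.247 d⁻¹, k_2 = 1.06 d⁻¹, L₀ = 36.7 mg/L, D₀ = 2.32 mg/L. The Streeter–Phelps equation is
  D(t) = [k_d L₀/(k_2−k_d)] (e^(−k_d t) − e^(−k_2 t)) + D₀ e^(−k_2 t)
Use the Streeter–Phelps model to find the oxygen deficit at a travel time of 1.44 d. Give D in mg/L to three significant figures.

k_d L₀/(k_2−k_d) = 0.247×36.7/(1.06−0.247) = 9.065/0.8130 = 11.15 mg/L.
e^(−k_d t) = e^(−0.247×1.440) = 0.7007; e^(−k_2 t) = e^(−1.06×1.440) = 0.2173.
D = 11.15 × (0.7007 − 0.2173) + 2.32 × 0.2173 = 5.390 + 0.5042 = 5.894 mg/L.

D ≈ 5.89 mg/L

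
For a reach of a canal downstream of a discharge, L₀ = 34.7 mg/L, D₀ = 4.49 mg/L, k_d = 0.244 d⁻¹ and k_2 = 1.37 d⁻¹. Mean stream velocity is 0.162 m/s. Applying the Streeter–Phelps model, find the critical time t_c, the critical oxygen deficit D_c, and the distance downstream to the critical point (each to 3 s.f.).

With k_2/k_d = 5.615 and 1 − D₀(k_2−k_d)/(k_d L₀) = 0.4029,
t_c = ln(5.615 × 0.4029) / (1.37 − 0.244) = ln(2.262) / 1.126 = 0.8163/1.126 = 0.7249 d.
L(t_c) = L₀ e^(−k_d t_c) = 34.7 × 0.8379 = 29.07 mg/L, and at the critical point k_2 D_c = k_d L, so D_c = (0.244/1.37) × 29.07 = 5.178 mg/L.
x_c = v t_c = 0.162 m/s × 0.7249 d × 86400 s/d = 10150 m ≈ 10.1 km.

t_c ≈ 0.725 d; D_c ≈ 5.18 mg/L; x_c ≈ 10.1 km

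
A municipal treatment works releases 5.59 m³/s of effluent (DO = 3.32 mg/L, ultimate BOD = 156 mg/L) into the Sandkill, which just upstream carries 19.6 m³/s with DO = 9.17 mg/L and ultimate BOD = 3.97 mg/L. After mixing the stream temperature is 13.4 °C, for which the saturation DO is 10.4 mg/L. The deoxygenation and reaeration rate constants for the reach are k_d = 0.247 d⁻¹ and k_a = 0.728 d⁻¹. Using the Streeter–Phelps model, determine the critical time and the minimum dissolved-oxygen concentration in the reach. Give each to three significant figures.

t_c ≈ 1.96 d; minimum DO ≈ 2.51 mg/L

Mixed DO = (19.6×9.17 + 5.59×3.32)/(19.6+5.59) = 198.3/25.19 = 7.872 mg/L.
Mixed L₀ = (19.6×3.97 + 5.59×156)/(25.19) = 949.9/25.19 = 37.71 mg/L.
Initial deficit D₀ = C_s − DO₀ = 10.4 − 7.872 = 2.528 mg/L.
t_c = (1/0.4810) ln[(0.728/0.247)(1 − 2.528×0.4810/(0.247×37.71))] = 2.079 × ln(2.563) = 1.956 d.
D_c = (0.247/0.728) × 37.71 × e^(−0.247×1.956) = 0.3393 × 37.71 × 0.6168 = 7.891 mg/L.
Minimum DO = 10.4 − 7.891 = 2.509 mg/L.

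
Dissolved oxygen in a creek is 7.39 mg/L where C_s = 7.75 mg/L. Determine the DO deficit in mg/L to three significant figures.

D ≈ 0.360 mg/L

D = C_s − C = 7.75 − 7.39 = 0.360 mg/L.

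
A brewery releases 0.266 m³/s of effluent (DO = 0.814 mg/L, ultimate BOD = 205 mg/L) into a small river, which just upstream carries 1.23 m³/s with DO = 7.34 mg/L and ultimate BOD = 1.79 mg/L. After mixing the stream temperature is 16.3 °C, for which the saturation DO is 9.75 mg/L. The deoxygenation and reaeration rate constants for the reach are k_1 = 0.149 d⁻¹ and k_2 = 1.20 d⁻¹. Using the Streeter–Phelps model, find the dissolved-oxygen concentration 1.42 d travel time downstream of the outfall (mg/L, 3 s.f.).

DO ≈ 5.73 mg/L

Mixed DO = (1.23×7.34 + 0.266×0.814)/(1.23+0.266) = 9.245/1.496 = 6.180 mg/L.
Mixed L₀ = (1.23×1.79 + 0.266×205)/(1.496) = 56.73/1.496 = 37.92 mg/L.
Initial deficit D₀ = C_s − DO₀ = 9.75 − 6.180 = 3.570 mg/L.
D(1.42) = [0.149×37.92/(1.20−0.149)](e^(−0.149×1.42) − e^(−1.20×1.42)) + 3.570 e^(−1.20×1.42)
= 5.376 × (0.8093 − 0.1820) + 3.570 × 0.1820 = 4.022 mg/L.
DO = 9.75 − 4.022 = 5.728 mg/L.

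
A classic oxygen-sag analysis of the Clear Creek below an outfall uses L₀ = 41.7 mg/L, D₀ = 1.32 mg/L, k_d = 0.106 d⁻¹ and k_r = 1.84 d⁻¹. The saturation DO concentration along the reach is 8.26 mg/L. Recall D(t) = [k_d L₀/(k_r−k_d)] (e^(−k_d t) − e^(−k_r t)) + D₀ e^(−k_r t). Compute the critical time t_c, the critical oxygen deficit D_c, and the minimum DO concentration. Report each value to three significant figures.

At the critical point dD/dt = 0, so k_d L₀ e^(−k_d t) = k_r D. Substituting D(t) from the Streeter–Phelps equation and solving for t gives
t_c = ln[(k_r/k_d)(1 − D₀(k_r−k_d)/(k_d L₀))] / (k_r−k_d).
Here k_r−k_d = 1.734 d⁻¹ and 1 − D₀(k_r−k_d)/(k_d L₀) = 1 − 1.32×1.734/(0.106×41.7) = 0.4822, so
t_c = ln(17.36 × 0.4822) / 1.734 = 2.125 / 1.734 = 1.225 d.
L(t_c) = L₀ e^(−k_d t_c) = 41.7 × 0.8782 = 36.62 mg/L, and at the critical point k_r D_c = k_d L, so D_c = (0.106/1.84) × 36.62 = 2.110 mg/L.
Minimum DO = C_s − D_c = 8.26 − 2.110 = 6.150 mg/L.

t_c ≈ 1.23 d; D_c ≈ 2.11 mg/L; min DO ≈ 6.15 mg/L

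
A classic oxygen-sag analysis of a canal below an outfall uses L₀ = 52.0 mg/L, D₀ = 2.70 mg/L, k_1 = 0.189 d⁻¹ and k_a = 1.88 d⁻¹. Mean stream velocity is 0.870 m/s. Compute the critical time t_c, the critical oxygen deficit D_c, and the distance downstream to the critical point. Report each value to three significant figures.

t_c = [1/(k_a−k_1)] ln[(k_a/k_1)(1 − D₀(k_a−k_1)/(k_1 L₀))]
= [1/(1.88−0.189)] ln[(1.88/0.189)(1 − 2.70×1.691/(0.189×52.0))]
= (1/1.691) ln[9.947 × 0.5354] = 0.5914 × ln(5.326) = 0.5914 × 1.673 = 0.9891 d.
L(t_c) = L₀ e^(−k_1 t_c) = 52.0 × 0.8295 = 43.13 mg/L, and at the critical point k_a D_c = k_1 L, so D_c = (0.189/1.88) × 43.13 = 4.336 mg/L.
x_c = v t_c = 0.870 m/s × 0.9891 d × 86400 s/d = 74350 m ≈ 74.4 km.

t_c ≈ 0.989 d; D_c ≈ 4.34 mg/L; x_c ≈ 74.4 km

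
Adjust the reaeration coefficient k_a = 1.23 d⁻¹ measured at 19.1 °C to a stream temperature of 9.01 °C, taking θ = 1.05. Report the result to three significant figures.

k_a ≈ 0.752 d⁻¹

k_a(T₂) = k_a(T₁) · θ^(T₂−T₁) = 1.23 × 1.05^(9.01−19.1)
= 1.23 × 1.05^-10.1 = 1.23 × 0.6112 = 0.7518 d⁻¹.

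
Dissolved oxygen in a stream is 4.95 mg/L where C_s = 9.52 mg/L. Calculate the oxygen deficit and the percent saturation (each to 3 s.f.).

D = C_s − C = 9.52 − 4.95 = 4.57 mg/L.
% saturation = 4.95/9.52 × 100 = 52.0 %.

D ≈ 4.57 mg/L; 52.0 % saturation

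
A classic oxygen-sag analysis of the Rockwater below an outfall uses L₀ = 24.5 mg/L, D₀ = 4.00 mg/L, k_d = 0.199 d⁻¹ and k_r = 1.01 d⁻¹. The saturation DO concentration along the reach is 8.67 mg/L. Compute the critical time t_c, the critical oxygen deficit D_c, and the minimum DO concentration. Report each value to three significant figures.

t_c ≈ 0.653 d; D_c ≈ 4.24 mg/L; min DO ≈ 4.43 mg/L

t_c = [1/(k_r−k_d)] ln[(k_r/k_d)(1 − D₀(k_r−k_d)/(k_d L₀))]
= [1/(1.01−0.199)] ln[(1.01/0.199)(1 − 4.00×0.8110/(0.199×24.5))]
= (1/0.8110) ln[5.075 × 0.3346] = 1.233 × ln(1.698) = 1.233 × 0.5297 = 0.6531 d.
L(t_c) = L₀ e^(−k_d t_c) = 24.5 × 0.8781 = 21.51 mg/L, and at the critical point k_r D_c = k_d L, so D_c = (0.199/1.01) × 21.51 = 4.239 mg/L.
Minimum DO = C_s − D_c = 8.67 − 4.239 = 4.431 mg/L.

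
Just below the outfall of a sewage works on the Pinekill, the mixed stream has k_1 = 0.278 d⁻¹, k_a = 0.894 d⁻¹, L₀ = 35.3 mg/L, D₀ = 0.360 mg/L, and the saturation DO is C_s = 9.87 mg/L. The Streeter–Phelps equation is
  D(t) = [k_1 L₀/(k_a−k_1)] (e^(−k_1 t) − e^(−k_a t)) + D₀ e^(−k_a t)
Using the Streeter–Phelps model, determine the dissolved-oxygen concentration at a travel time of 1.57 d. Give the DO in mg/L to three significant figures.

DO ≈ 3.40 mg/L

k_1 L₀/(k_a−k_1) = 0.278×35.3/(0.894−0.278) = 9.813/0.6160 = 15.93 mg/L.
e^(−k_1 t) = e^(−0.278×1.570) = 0.6463; e^(−k_a t) = e^(−0.894×1.570) = 0.2457.
D = 15.93 × (0.6463 − 0.2457) + 0.360 × 0.2457 = 6.382 + 0.08846 = 6.470 mg/L.
DO = C_s − D = 9.87 − 6.470 = 3.400 mg/L.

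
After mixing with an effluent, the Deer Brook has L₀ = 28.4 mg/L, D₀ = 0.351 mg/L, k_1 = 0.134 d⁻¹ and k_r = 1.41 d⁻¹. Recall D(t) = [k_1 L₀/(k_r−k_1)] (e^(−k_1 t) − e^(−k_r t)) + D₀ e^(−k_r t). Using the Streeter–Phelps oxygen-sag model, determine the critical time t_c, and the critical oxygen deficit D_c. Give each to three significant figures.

t_c ≈ 1.75 d; D_c ≈ 2.14 mg/L

t_c = [1/(k_r−k_1)] ln[(k_r/k_1)(1 − D₀(k_r−k_1)/(k_1 L₀))]
= [1/(1.41−0.134)] ln[(1.41/0.134)(1 − 0.351×1.276/(0.134×28.4))]
= (1/1.276) ln[10.52 × 0.8823] = 0.7837 × ln(9.284) = 0.7837 × 2.228 = 1.746 d.
D_c = (k_1/k_r) L₀ e^(−k_1 t_c) = (0.134/1.41) × 28.4 × e^(−0.134×1.746) = 0.09504 × 28.4 × 0.7914 = 2.136 mg/L.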